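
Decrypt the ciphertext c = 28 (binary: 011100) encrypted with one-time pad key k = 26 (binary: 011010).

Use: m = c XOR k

Step 1: XOR ciphertext with key:
  Ciphertext: 011100
  Key:        011010
  XOR:        000110
Step 2: Plaintext = 000110 = 6 in decimal.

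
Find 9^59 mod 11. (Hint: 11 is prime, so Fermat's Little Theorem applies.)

Step 1: Since 11 is prime, by Fermat's Little Theorem: 9^10 = 1 (mod 11).
Step 2: Reduce exponent: 59 mod 10 = 9.
Step 3: So 9^59 = 9^9 (mod 11).
Step 4: 9^9 mod 11 = 5.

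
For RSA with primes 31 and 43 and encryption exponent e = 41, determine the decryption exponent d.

Step 1: n = 31 * 43 = 1333.
Step 2: phi(n) = 30 * 42 = 1260.
Step 3: Find d such that 41 * d = 1 (mod 1260).
Step 4: d = 41^(-1) mod 1260 = 461.
Verification: 41 * 461 = 18901 = 15 * 1260 + 1.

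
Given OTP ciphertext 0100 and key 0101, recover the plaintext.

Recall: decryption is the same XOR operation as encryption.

Step 1: XOR ciphertext with key:
  Ciphertext: 0100
  Key:        0101
  XOR:        0001
Step 2: Plaintext = 0001 = 1 in decimal.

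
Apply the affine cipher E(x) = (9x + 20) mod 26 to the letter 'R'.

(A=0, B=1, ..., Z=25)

Step 1: Convert 'R' to number: x = 17.
Step 2: E(17) = (9 * 17 + 20) mod 26 = 173 mod 26 = 17.
Step 3: Convert 17 back to letter: R.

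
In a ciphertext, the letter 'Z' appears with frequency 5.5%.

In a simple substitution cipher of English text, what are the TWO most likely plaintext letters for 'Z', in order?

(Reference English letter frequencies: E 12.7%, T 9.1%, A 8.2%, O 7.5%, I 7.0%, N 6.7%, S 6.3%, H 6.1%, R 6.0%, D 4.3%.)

Step 1: Observed frequency of 'Z' is 5.5%.
Step 2: Compute distances to each reference frequency and sort:
  R (6.0%): difference = 0.5% <-- BEST
  H (6.1%): difference = 0.6% <-- RUNNER-UP
  S (6.3%): difference = 0.8%
  N (6.7%): difference = 1.2%
  D (4.3%): difference = 1.2%
Step 3: Most likely is 'R' (6.0%, diff 0.5%); second most likely is 'H' (6.1%, diff 0.6%).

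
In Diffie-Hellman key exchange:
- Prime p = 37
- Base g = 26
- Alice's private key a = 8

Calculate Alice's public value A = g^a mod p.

Step 1: A = g^a mod p = 26^8 mod 37.
  26^1 mod 37 = 26
  26^2 mod 37 = (26 * 26) mod 37 = 10
  26^3 mod 37 = (10 * 26) mod 37 = 1
  26^4 mod 37 = (1 * 26) mod 37 = 26
  26^5 mod 37 = (26 * 26) mod 37 = 10
  26^6 mod 37 = (10 * 26) mod 37 = 1
  26^7 mod 37 = (1 * 26) mod 37 = 26
  26^8 mod 37 = (26 * 26) mod 37 = 10
Result: A = 10.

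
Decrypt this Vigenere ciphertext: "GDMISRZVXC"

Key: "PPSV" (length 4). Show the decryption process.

Step 1: Key 'PPSV' has length 4. Extended key: PPSVPPSVPP
Step 2: Decrypt each position:
  G(6) - P(15) = 17 = R
  D(3) - P(15) = 14 = O
  M(12) - S(18) = 20 = U
  I(8) - V(21) = 13 = N
  S(18) - P(15) = 3 = D
  R(17) - P(15) = 2 = C
  Z(25) - S(18) = 7 = H
  V(21) - V(21) = 0 = A
  X(23) - P(15) = 8 = I
  C(2) - P(15) = 13 = N
Plaintext: ROUNDCHAIN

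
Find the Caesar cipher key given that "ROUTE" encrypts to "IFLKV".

Step 1: Compare first letters: R (position 17) -> I (position 8).
Step 2: Shift = (8 - 17) mod 26 = 17.
The shift value is 17.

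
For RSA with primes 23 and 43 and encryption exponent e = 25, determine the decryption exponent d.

Step 1: n = 23 * 43 = 989.
Step 2: phi(n) = 22 * 42 = 924.
Step 3: Find d such that 25 * d = 1 (mod 924).
Step 4: d = 25^(-1) mod 924 = 37.
Verification: 25 * 37 = 925 = 1 * 924 + 1.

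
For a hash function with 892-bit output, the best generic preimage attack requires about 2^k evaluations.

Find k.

Step 1: The hash has a 892-bit output.
Step 2: Preimage resistance means: given a digest h(x), it should be infeasible to find any input that hashes to it.
With a 892-bit output there are 2^892 possible digests, so a generic brute-force preimage search costs about 2^892 evaluations.
Step 3: Security level = 892 bits.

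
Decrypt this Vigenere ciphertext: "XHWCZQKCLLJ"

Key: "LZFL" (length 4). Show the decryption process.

Step 1: Key 'LZFL' has length 4. Extended key: LZFLLZFLLZF
Step 2: Decrypt each position:
  X(23) - L(11) = 12 = M
  H(7) - Z(25) = 8 = I
  W(22) - F(5) = 17 = R
  C(2) - L(11) = 17 = R
  Z(25) - L(11) = 14 = O
  Q(16) - Z(25) = 17 = R
  K(10) - F(5) = 5 = F
  C(2) - L(11) = 17 = R
  L(11) - L(11) = 0 = A
  L(11) - Z(25) = 12 = M
  J(9) - F(5) = 4 = E
Plaintext: MIRRORFRAME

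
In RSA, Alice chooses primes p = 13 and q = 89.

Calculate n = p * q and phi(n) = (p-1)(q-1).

Step 1: n = p * q = 13 * 89 = 1157.
Step 2: phi(n) = (p-1)(q-1) = 12 * 88 = 1056.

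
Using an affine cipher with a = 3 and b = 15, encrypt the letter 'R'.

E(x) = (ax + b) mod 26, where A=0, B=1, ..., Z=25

Step 1: Convert 'R' to number: x = 17.
Step 2: E(17) = (3 * 17 + 15) mod 26 = 66 mod 26 = 14.
Step 3: Convert 14 back to letter: O.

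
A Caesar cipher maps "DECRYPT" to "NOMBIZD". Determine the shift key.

Step 1: Compare first letters: D (position 3) -> N (position 13).
Step 2: Shift = (13 - 3) mod 26 = 10.
The shift value is 10.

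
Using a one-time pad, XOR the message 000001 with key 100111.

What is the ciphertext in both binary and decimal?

Step 1: Write out the XOR operation bit by bit:
  Message: 000001
  Key:     100111
  XOR:     100110
Step 2: Convert to decimal: 100110 = 38.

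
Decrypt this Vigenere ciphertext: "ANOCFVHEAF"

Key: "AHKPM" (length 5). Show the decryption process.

Step 1: Key 'AHKPM' has length 5. Extended key: AHKPMAHKPM
Step 2: Decrypt each position:
  A(0) - A(0) = 0 = A
  N(13) - H(7) = 6 = G
  O(14) - K(10) = 4 = E
  C(2) - P(15) = 13 = N
  F(5) - M(12) = 19 = T
  V(21) - A(0) = 21 = V
  H(7) - H(7) = 0 = A
  E(4) - K(10) = 20 = U
  A(0) - P(15) = 11 = L
  F(5) - M(12) = 19 = T
Plaintext: AGENTVAULT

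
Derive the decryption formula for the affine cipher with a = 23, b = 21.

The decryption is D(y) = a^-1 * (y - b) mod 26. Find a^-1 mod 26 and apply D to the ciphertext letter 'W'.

Step 1: Find a^-1, the modular inverse of 23 mod 26.
Step 2: We need 23 * a^-1 = 1 (mod 26).
Step 3: 23 * 17 = 391 = 15 * 26 + 1, so a^-1 = 17.
Step 4: D(y) = 17(y - 21) mod 26.
Step 5: Apply to 'W' (y = 22): D(22) = 17 * (22 - 21) mod 26 = 17 * 1 mod 26 = 17 -> 'R'.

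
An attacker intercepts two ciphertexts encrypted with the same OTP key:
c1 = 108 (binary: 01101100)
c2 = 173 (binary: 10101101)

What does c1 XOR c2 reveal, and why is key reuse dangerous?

Step 1: c1 XOR c2 = (m1 XOR k) XOR (m2 XOR k).
Step 2: By XOR associativity/commutativity: = m1 XOR m2 XOR k XOR k = m1 XOR m2.
Step 3: 01101100 XOR 10101101 = 11000001 = 193.
Step 4: The key cancels out! An attacker learns m1 XOR m2 = 193, revealing the relationship between plaintexts.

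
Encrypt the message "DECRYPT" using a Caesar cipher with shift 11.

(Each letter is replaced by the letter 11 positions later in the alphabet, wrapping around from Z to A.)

Step 1: For each letter, shift forward by 11 positions (mod 26).
  D (position 3) -> position (3+11) mod 26 = 14 -> O
  E (position 4) -> position (4+11) mod 26 = 15 -> P
  C (position 2) -> position (2+11) mod 26 = 13 -> N
  R (position 17) -> position (17+11) mod 26 = 2 -> C
  Y (position 24) -> position (24+11) mod 26 = 9 -> J
  P (position 15) -> position (15+11) mod 26 = 0 -> A
  T (position 19) -> position (19+11) mod 26 = 4 -> E
Result: OPNCJAE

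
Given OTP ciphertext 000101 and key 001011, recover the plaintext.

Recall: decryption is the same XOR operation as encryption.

Step 1: XOR ciphertext with key:
  Ciphertext: 000101
  Key:        001011
  XOR:        001110
Step 2: Plaintext = 001110 = 14 in decimal.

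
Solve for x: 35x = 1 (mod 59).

Step 1: We need x such that 35 * x = 1 (mod 59).
Step 2: Using the extended Euclidean algorithm or trial:
  35 * 27 = 945 = 16 * 59 + 1.
Step 3: Since 945 mod 59 = 1, the inverse is x = 27.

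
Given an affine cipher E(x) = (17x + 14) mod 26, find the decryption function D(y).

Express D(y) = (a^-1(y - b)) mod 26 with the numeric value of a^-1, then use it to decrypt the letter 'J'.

Step 1: Find a^-1, the modular inverse of 17 mod 26.
Step 2: We need 17 * a^-1 = 1 (mod 26).
Step 3: 17 * 23 = 391 = 15 * 26 + 1, so a^-1 = 23.
Step 4: D(y) = 23(y - 14) mod 26.
Step 5: Apply to 'J' (y = 9): D(9) = 23 * (9 - 14) mod 26 = 23 * -5 mod 26 = 15 -> 'P'.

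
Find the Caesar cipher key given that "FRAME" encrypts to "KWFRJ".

Step 1: Compare first letters: F (position 5) -> K (position 10).
Step 2: Shift = (10 - 5) mod 26 = 5.
The shift value is 5.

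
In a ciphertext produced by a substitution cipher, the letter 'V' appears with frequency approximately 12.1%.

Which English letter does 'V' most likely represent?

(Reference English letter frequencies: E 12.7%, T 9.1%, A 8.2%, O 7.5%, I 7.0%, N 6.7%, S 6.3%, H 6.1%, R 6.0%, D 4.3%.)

Step 1: The observed frequency is 12.1%.
Step 2: Compare with English frequencies:
  E: 12.7% (difference: 0.6%) <-- closest
  T: 9.1% (difference: 3.0%)
  A: 8.2% (difference: 3.9%)
  O: 7.5% (difference: 4.6%)
  I: 7.0% (difference: 5.1%)
  N: 6.7% (difference: 5.4%)
  S: 6.3% (difference: 5.8%)
  H: 6.1% (difference: 6.0%)
  R: 6.0% (difference: 6.1%)
  D: 4.3% (difference: 7.8%)
Step 3: 'V' most likely represents 'E' (frequency 12.7%).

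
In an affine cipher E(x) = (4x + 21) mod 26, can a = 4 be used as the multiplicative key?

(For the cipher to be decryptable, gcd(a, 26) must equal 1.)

Step 1: Compute gcd(4, 26).
Step 2: gcd(4, 26) = 2.
Since gcd = 2 != 1, 4 shares a common factor with 26, so it cannot be used.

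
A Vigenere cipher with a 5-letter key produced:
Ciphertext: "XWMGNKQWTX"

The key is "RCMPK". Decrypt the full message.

Step 1: Key 'RCMPK' has length 5. Extended key: RCMPKRCMPK
Step 2: Decrypt each position:
  X(23) - R(17) = 6 = G
  W(22) - C(2) = 20 = U
  M(12) - M(12) = 0 = A
  G(6) - P(15) = 17 = R
  N(13) - K(10) = 3 = D
  K(10) - R(17) = 19 = T
  Q(16) - C(2) = 14 = O
  W(22) - M(12) = 10 = K
  T(19) - P(15) = 4 = E
  X(23) - K(10) = 13 = N
Plaintext: GUARDTOKEN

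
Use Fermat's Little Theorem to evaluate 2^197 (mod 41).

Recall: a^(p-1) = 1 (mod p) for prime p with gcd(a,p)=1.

Step 1: Since 41 is prime, by Fermat's Little Theorem: 2^40 = 1 (mod 41).
Step 2: Reduce exponent: 197 mod 40 = 37.
Step 3: So 2^197 = 2^37 (mod 41).
Step 4: 2^37 mod 41 = 36.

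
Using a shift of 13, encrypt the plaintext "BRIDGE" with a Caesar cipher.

Step 1: For each letter, shift forward by 13 positions (mod 26).
  B (position 1) -> position (1+13) mod 26 = 14 -> O
  R (position 17) -> position (17+13) mod 26 = 4 -> E
  I (position 8) -> position (8+13) mod 26 = 21 -> V
  D (position 3) -> position (3+13) mod 26 = 16 -> Q
  G (position 6) -> position (6+13) mod 26 = 19 -> T
  E (position 4) -> position (4+13) mod 26 = 17 -> R
Result: OEVQTR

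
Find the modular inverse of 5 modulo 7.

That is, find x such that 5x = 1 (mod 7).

Step 1: We need x such that 5 * x = 1 (mod 7).
Step 2: Using the extended Euclidean algorithm or trial:
  5 * 3 = 15 = 2 * 7 + 1.
Step 3: Since 15 mod 7 = 1, the inverse is x = 3.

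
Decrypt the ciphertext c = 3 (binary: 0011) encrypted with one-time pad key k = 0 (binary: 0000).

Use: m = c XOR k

Step 1: XOR ciphertext with key:
  Ciphertext: 0011
  Key:        0000
  XOR:        0011
Step 2: Plaintext = 0011 = 3 in decimal.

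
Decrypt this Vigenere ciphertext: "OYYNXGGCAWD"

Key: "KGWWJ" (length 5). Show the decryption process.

Step 1: Key 'KGWWJ' has length 5. Extended key: KGWWJKGWWJK
Step 2: Decrypt each position:
  O(14) - K(10) = 4 = E
  Y(24) - G(6) = 18 = S
  Y(24) - W(22) = 2 = C
  N(13) - W(22) = 17 = R
  X(23) - J(9) = 14 = O
  G(6) - K(10) = 22 = W
  G(6) - G(6) = 0 = A
  C(2) - W(22) = 6 = G
  A(0) - W(22) = 4 = E
  W(22) - J(9) = 13 = N
  D(3) - K(10) = 19 = T
Plaintext: ESCROWAGENT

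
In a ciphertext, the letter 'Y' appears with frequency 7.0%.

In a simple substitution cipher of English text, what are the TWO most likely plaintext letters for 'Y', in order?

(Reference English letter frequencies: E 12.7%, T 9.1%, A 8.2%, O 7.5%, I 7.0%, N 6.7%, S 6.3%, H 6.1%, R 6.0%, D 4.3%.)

Step 1: Observed frequency of 'Y' is 7.0%.
Step 2: Compute distances to each reference frequency and sort:
  I (7.0%): difference = 0.0% <-- BEST
  N (6.7%): difference = 0.3% <-- RUNNER-UP
  O (7.5%): difference = 0.5%
  S (6.3%): difference = 0.7%
  H (6.1%): difference = 0.9%
Step 3: Most likely is 'I' (7.0%, diff 0.0%); second most likely is 'N' (6.7%, diff 0.3%).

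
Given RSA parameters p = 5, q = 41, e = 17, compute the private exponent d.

Step 1: n = 5 * 41 = 205.
Step 2: phi(n) = 4 * 40 = 160.
Step 3: Find d such that 17 * d = 1 (mod 160).
Step 4: d = 17^(-1) mod 160 = 113.
Verification: 17 * 113 = 1921 = 12 * 160 + 1.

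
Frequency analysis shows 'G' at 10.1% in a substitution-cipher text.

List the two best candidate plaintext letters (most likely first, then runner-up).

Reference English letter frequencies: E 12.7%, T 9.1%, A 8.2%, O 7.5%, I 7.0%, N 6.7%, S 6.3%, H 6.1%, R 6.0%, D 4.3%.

Step 1: Observed frequency of 'G' is 10.1%.
Step 2: Compute distances to each reference frequency and sort:
  T (9.1%): difference = 1.0% <-- BEST
  A (8.2%): difference = 1.9% <-- RUNNER-UP
  E (12.7%): difference = 2.6%
  O (7.5%): difference = 2.6%
  I (7.0%): difference = 3.1%
Step 3: Most likely is 'T' (9.1%, diff 1.0%); second most likely is 'A' (8.2%, diff 1.9%).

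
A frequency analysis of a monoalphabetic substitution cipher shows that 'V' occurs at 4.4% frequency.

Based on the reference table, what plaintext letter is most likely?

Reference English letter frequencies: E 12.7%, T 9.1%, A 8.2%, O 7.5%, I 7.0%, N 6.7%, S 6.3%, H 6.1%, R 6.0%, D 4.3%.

Step 1: The observed frequency is 4.4%.
Step 2: Compare with English frequencies:
  E: 12.7% (difference: 8.3%)
  T: 9.1% (difference: 4.7%)
  A: 8.2% (difference: 3.8%)
  O: 7.5% (difference: 3.1%)
  I: 7.0% (difference: 2.6%)
  N: 6.7% (difference: 2.3%)
  S: 6.3% (difference: 1.9%)
  H: 6.1% (difference: 1.7%)
  R: 6.0% (difference: 1.6%)
  D: 4.3% (difference: 0.1%) <-- closest
Step 3: 'V' most likely represents 'D' (frequency 4.3%).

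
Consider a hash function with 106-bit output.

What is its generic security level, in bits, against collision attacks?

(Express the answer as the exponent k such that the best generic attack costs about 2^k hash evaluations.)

Step 1: The hash has a 106-bit output.
Step 2: Collision resistance means it should be infeasible to find any x != y with h(x) = h(y).
By the birthday bound, a generic collision search succeeds after about sqrt(2^106) = 2^(106/2) = 2^53 evaluations.
Step 3: Security level = 53 bits.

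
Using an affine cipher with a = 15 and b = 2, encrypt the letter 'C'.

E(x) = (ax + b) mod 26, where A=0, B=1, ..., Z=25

Step 1: Convert 'C' to number: x = 2.
Step 2: E(2) = (15 * 2 + 2) mod 26 = 32 mod 26 = 6.
Step 3: Convert 6 back to letter: G.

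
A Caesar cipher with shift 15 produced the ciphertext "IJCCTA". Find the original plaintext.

Step 1: Reverse the shift by subtracting 15 from each letter position.
  I (position 8) -> position (8-15) mod 26 = 19 -> T
  J (position 9) -> position (9-15) mod 26 = 20 -> U
  C (position 2) -> position (2-15) mod 26 = 13 -> N
  C (position 2) -> position (2-15) mod 26 = 13 -> N
  T (position 19) -> position (19-15) mod 26 = 4 -> E
  A (position 0) -> position (0-15) mod 26 = 11 -> L
Decrypted message: TUNNEL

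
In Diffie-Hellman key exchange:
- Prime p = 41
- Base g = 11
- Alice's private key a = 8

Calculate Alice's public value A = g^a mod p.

Step 1: A = g^a mod p = 11^8 mod 41.
  11^1 mod 41 = 11
  11^2 mod 41 = (11 * 11) mod 41 = 39
  11^3 mod 41 = (39 * 11) mod 41 = 19
  11^4 mod 41 = (19 * 11) mod 41 = 4
  11^5 mod 41 = (4 * 11) mod 41 = 3
  11^6 mod 41 = (3 * 11) mod 41 = 33
  11^7 mod 41 = (33 * 11) mod 41 = 35
  11^8 mod 41 = (35 * 11) mod 41 = 16
Result: A = 16.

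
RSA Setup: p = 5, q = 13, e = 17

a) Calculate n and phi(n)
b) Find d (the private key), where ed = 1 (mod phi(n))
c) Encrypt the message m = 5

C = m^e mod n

Step 1: n = 5 * 13 = 65.
Step 2: phi(n) = (5-1)(13-1) = 4 * 12 = 48.
Step 3: Find d = 17^(-1) mod 48 = 17.
  Verify: 17 * 17 = 289 = 1 (mod 48).
Step 4: C = 5^17 mod 65 = 5.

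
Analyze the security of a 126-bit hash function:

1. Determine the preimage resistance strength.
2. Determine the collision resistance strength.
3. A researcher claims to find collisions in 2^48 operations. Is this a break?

Step 1: Preimage resistance requires brute-force of 2^126 operations.
Step 2: Collision resistance (birthday bound) = 2^(126/2) = 2^63.
Step 3: The claimed attack costs 2^48 operations.
Step 4: Since 2^48 < 2^63, the claimed attack beats the generic birthday bound, so collision resistance is broken.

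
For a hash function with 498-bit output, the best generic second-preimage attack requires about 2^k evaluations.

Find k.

Step 1: The hash has a 498-bit output.
Step 2: Second-preimage resistance means: given a specific input x, it should be infeasible to find a different y with h(y) = h(x).
With a 498-bit output, a generic search for a second preimage costs about 2^498 evaluations (each trial matches the fixed target with probability 2^-498).
Step 3: Security level = 498 bits.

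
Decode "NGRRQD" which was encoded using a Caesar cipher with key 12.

Step 1: Reverse the shift by subtracting 12 from each letter position.
  N (position 13) -> position (13-12) mod 26 = 1 -> B
  G (position 6) -> position (6-12) mod 26 = 20 -> U
  R (position 17) -> position (17-12) mod 26 = 5 -> F
  R (position 17) -> position (17-12) mod 26 = 5 -> F
  Q (position 16) -> position (16-12) mod 26 = 4 -> E
  D (position 3) -> position (3-12) mod 26 = 17 -> R
Decrypted message: BUFFER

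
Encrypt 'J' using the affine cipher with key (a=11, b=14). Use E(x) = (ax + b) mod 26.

Step 1: Convert 'J' to number: x = 9.
Step 2: E(9) = (11 * 9 + 14) mod 26 = 113 mod 26 = 9.
Step 3: Convert 9 back to letter: J.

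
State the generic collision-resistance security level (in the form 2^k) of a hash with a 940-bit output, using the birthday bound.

Step 1: The birthday paradox gives collision probability ~50% after sqrt(2^n) = 2^(n/2) hashes.
Step 2: For 940-bit output: 2^(940/2) = 2^470.
Step 3: Approximately 2^470 hash computations needed.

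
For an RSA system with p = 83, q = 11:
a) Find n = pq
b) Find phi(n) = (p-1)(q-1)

Step 1: n = p * q = 83 * 11 = 913.
Step 2: phi(n) = (p-1)(q-1) = 82 * 10 = 820.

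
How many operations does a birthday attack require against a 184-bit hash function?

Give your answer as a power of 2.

Step 1: The birthday paradox gives collision probability ~50% after sqrt(2^n) = 2^(n/2) hashes.
Step 2: For 184-bit output: 2^(184/2) = 2^92.
Step 3: Approximately 2^92 hash computations needed.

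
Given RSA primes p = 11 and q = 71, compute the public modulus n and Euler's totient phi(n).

Step 1: n = p * q = 11 * 71 = 781.
Step 2: phi(n) = (p-1)(q-1) = 10 * 70 = 700.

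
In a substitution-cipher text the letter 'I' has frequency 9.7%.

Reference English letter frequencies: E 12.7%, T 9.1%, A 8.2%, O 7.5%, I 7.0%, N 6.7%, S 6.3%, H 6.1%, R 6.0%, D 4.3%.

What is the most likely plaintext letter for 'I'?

Step 1: The observed frequency is 9.7%.
Step 2: Compare with English frequencies:
  E: 12.7% (difference: 3.0%)
  T: 9.1% (difference: 0.6%) <-- closest
  A: 8.2% (difference: 1.5%)
  O: 7.5% (difference: 2.2%)
  I: 7.0% (difference: 2.7%)
  N: 6.7% (difference: 3.0%)
  S: 6.3% (difference: 3.4%)
  H: 6.1% (difference: 3.6%)
  R: 6.0% (difference: 3.7%)
  D: 4.3% (difference: 5.4%)
Step 3: 'I' most likely represents 'T' (frequency 9.1%).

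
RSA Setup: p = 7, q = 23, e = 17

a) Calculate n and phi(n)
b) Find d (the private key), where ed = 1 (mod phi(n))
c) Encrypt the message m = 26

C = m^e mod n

Step 1: n = 7 * 23 = 161.
Step 2: phi(n) = (7-1)(23-1) = 6 * 22 = 132.
Step 3: Find d = 17^(-1) mod 132 = 101.
  Verify: 17 * 101 = 1717 = 1 (mod 132).
Step 4: C = 26^17 mod 161 = 108.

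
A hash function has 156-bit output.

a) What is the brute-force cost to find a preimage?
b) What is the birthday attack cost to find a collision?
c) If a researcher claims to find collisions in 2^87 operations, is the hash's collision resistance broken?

Step 1: Preimage resistance requires brute-force of 2^156 operations.
Step 2: Collision resistance (birthday bound) = 2^(156/2) = 2^78.
Step 3: The claimed attack costs 2^87 operations.
Step 4: Since 2^87 >= 2^78, the claimed attack is no faster than the generic birthday attack, so this does not break collision resistance.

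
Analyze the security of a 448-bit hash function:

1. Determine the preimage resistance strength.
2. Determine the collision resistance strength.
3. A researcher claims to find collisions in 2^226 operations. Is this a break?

Step 1: Preimage resistance requires brute-force of 2^448 operations.
Step 2: Collision resistance (birthday bound) = 2^(448/2) = 2^224.
Step 3: The claimed attack costs 2^226 operations.
Step 4: Since 2^226 >= 2^224, the claimed attack is no faster than the generic birthday attack, so this does not break collision resistance.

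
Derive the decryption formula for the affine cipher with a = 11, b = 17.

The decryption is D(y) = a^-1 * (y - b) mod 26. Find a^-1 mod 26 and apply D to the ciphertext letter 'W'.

Step 1: Find a^-1, the modular inverse of 11 mod 26.
Step 2: We need 11 * a^-1 = 1 (mod 26).
Step 3: 11 * 19 = 209 = 8 * 26 + 1, so a^-1 = 19.
Step 4: D(y) = 19(y - 17) mod 26.
Step 5: Apply to 'W' (y = 22): D(22) = 19 * (22 - 17) mod 26 = 19 * 5 mod 26 = 17 -> 'R'.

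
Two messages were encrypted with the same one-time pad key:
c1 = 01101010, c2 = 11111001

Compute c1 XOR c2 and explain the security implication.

Step 1: c1 XOR c2 = (m1 XOR k) XOR (m2 XOR k).
Step 2: By XOR associativity/commutativity: = m1 XOR m2 XOR k XOR k = m1 XOR m2.
Step 3: 01101010 XOR 11111001 = 10010011 = 147.
Step 4: The key cancels out! An attacker learns m1 XOR m2 = 147, revealing the relationship between plaintexts.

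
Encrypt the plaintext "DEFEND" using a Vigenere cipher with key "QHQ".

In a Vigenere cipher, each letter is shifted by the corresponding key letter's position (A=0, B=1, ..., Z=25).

Step 1: Repeat key to match plaintext length:
  Plaintext: DEFEND
  Key:       QHQQHQ
Step 2: Encrypt each letter:
  D(3) + Q(16) = (3+16) mod 26 = 19 = T
  E(4) + H(7) = (4+7) mod 26 = 11 = L
  F(5) + Q(16) = (5+16) mod 26 = 21 = V
  E(4) + Q(16) = (4+16) mod 26 = 20 = U
  N(13) + H(7) = (13+7) mod 26 = 20 = U
  D(3) + Q(16) = (3+16) mod 26 = 19 = T
Ciphertext: TLVUUT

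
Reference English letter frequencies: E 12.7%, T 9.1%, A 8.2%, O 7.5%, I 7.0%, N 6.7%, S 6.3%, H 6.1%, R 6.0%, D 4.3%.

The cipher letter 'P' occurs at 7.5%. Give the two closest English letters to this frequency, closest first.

Step 1: Observed frequency of 'P' is 7.5%.
Step 2: Compute distances to each reference frequency and sort:
  O (7.5%): difference = 0.0% <-- BEST
  I (7.0%): difference = 0.5% <-- RUNNER-UP
  A (8.2%): difference = 0.7%
  N (6.7%): difference = 0.8%
  S (6.3%): difference = 1.2%
Step 3: Most likely is 'O' (7.5%, diff 0.0%); second most likely is 'I' (7.0%, diff 0.5%).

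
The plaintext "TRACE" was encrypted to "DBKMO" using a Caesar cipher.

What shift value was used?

Step 1: Compare first letters: T (position 19) -> D (position 3).
Step 2: Shift = (3 - 19) mod 26 = 10.
The shift value is 10.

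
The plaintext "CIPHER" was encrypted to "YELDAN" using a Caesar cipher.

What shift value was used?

Step 1: Compare first letters: C (position 2) -> Y (position 24).
Step 2: Shift = (24 - 2) mod 26 = 22.
The shift value is 22.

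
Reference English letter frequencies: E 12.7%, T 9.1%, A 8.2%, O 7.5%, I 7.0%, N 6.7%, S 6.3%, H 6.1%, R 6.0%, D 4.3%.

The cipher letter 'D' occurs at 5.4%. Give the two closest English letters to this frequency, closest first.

Step 1: Observed frequency of 'D' is 5.4%.
Step 2: Compute distances to each reference frequency and sort:
  R (6.0%): difference = 0.6% <-- BEST
  H (6.1%): difference = 0.7% <-- RUNNER-UP
  S (6.3%): difference = 0.9%
  D (4.3%): difference = 1.1%
  N (6.7%): difference = 1.3%
Step 3: Most likely is 'R' (6.0%, diff 0.6%); second most likely is 'H' (6.1%, diff 0.7%).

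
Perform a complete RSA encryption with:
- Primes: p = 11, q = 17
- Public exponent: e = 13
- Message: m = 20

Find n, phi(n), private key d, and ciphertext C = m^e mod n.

Step 1: n = 11 * 17 = 187.
Step 2: phi(n) = (11-1)(17-1) = 10 * 16 = 160.
Step 3: Find d = 13^(-1) mod 160 = 37.
  Verify: 13 * 37 = 481 = 1 (mod 160).
Step 4: C = 20^13 mod 187 = 80.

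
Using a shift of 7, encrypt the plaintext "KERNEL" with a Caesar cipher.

Step 1: For each letter, shift forward by 7 positions (mod 26).
  K (position 10) -> position (10+7) mod 26 = 17 -> R
  E (position 4) -> position (4+7) mod 26 = 11 -> L
  R (position 17) -> position (17+7) mod 26 = 24 -> Y
  N (position 13) -> position (13+7) mod 26 = 20 -> U
  E (position 4) -> position (4+7) mod 26 = 11 -> L
  L (position 11) -> position (11+7) mod 26 = 18 -> S
Result: RLYULS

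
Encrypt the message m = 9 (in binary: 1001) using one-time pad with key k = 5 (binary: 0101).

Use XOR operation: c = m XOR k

Step 1: Write out the XOR operation bit by bit:
  Message: 1001
  Key:     0101
  XOR:     1100
Step 2: Convert to decimal: 1100 = 12.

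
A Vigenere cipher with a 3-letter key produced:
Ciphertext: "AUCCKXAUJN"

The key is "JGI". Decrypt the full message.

Step 1: Key 'JGI' has length 3. Extended key: JGIJGIJGIJ
Step 2: Decrypt each position:
  A(0) - J(9) = 17 = R
  U(20) - G(6) = 14 = O
  C(2) - I(8) = 20 = U
  C(2) - J(9) = 19 = T
  K(10) - G(6) = 4 = E
  X(23) - I(8) = 15 = P
  A(0) - J(9) = 17 = R
  U(20) - G(6) = 14 = O
  J(9) - I(8) = 1 = B
  N(13) - J(9) = 4 = E
Plaintext: ROUTEPROBE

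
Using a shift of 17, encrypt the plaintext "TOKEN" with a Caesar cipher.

Step 1: For each letter, shift forward by 17 positions (mod 26).
  T (position 19) -> position (19+17) mod 26 = 10 -> K
  O (position 14) -> position (14+17) mod 26 = 5 -> F
  K (position 10) -> position (10+17) mod 26 = 1 -> B
  E (position 4) -> position (4+17) mod 26 = 21 -> V
  N (position 13) -> position (13+17) mod 26 = 4 -> E
Result: KFBVE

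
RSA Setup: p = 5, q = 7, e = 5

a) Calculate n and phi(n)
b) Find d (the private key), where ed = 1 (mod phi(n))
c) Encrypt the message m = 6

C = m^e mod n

Step 1: n = 5 * 7 = 35.
Step 2: phi(n) = (5-1)(7-1) = 4 * 6 = 24.
Step 3: Find d = 5^(-1) mod 24 = 5.
  Verify: 5 * 5 = 25 = 1 (mod 24).
Step 4: C = 6^5 mod 35 = 6.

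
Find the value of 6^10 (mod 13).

Step 1: Compute 6^10 mod 13 step by step, reducing modulo 13 at each step.
  6^1 mod 13 = 6
  6^2 mod 13 = (6 * 6) mod 13 = 10
  6^3 mod 13 = (10 * 6) mod 13 = 8
  6^4 mod 13 = (8 * 6) mod 13 = 9
  6^5 mod 13 = (9 * 6) mod 13 = 2
  6^6 mod 13 = (2 * 6) mod 13 = 12
  6^7 mod 13 = (12 * 6) mod 13 = 7
  6^8 mod 13 = (7 * 6) mod 13 = 3
  6^9 mod 13 = (3 * 6) mod 13 = 5
  6^10 mod 13 = (5 * 6) mod 13 = 4
Step 2: Result = 4.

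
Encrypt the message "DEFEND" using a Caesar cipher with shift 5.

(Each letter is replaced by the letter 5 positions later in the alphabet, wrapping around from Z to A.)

Step 1: For each letter, shift forward by 5 positions (mod 26).
  D (position 3) -> position (3+5) mod 26 = 8 -> I
  E (position 4) -> position (4+5) mod 26 = 9 -> J
  F (position 5) -> position (5+5) mod 26 = 10 -> K
  E (position 4) -> position (4+5) mod 26 = 9 -> J
  N (position 13) -> position (13+5) mod 26 = 18 -> S
  D (position 3) -> position (3+5) mod 26 = 8 -> I
Result: IJKJSI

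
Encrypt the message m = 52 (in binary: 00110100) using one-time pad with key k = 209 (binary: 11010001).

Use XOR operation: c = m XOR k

Step 1: Write out the XOR operation bit by bit:
  Message: 00110100
  Key:     11010001
  XOR:     11100101
Step 2: Convert to decimal: 11100101 = 229.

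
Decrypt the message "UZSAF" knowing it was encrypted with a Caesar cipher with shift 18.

Step 1: Reverse the shift by subtracting 18 from each letter position.
  U (position 20) -> position (20-18) mod 26 = 2 -> C
  Z (position 25) -> position (25-18) mod 26 = 7 -> H
  S (position 18) -> position (18-18) mod 26 = 0 -> A
  A (position 0) -> position (0-18) mod 26 = 8 -> I
  F (position 5) -> position (5-18) mod 26 = 13 -> N
Decrypted message: CHAIN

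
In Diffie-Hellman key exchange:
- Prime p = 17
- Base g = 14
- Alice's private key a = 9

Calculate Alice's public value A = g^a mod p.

Step 1: A = g^a mod p = 14^9 mod 17.
  14^1 mod 17 = 14
  14^2 mod 17 = (14 * 14) mod 17 = 9
  14^3 mod 17 = (9 * 14) mod 17 = 7
  14^4 mod 17 = (7 * 14) mod 17 = 13
  14^5 mod 17 = (13 * 14) mod 17 = 12
  14^6 mod 17 = (12 * 14) mod 17 = 15
  14^7 mod 17 = (15 * 14) mod 17 = 6
  14^8 mod 17 = (6 * 14) mod 17 = 16
  14^9 mod 17 = (16 * 14) mod 17 = 3
Result: A = 3.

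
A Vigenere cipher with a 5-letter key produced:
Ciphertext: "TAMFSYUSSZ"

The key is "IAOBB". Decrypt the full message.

Step 1: Key 'IAOBB' has length 5. Extended key: IAOBBIAOBB
Step 2: Decrypt each position:
  T(19) - I(8) = 11 = L
  A(0) - A(0) = 0 = A
  M(12) - O(14) = 24 = Y
  F(5) - B(1) = 4 = E
  S(18) - B(1) = 17 = R
  Y(24) - I(8) = 16 = Q
  U(20) - A(0) = 20 = U
  S(18) - O(14) = 4 = E
  S(18) - B(1) = 17 = R
  Z(25) - B(1) = 24 = Y
Plaintext: LAYERQUERY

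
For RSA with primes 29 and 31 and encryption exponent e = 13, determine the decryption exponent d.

Step 1: n = 29 * 31 = 899.
Step 2: phi(n) = 28 * 30 = 840.
Step 3: Find d such that 13 * d = 1 (mod 840).
Step 4: d = 13^(-1) mod 840 = 517.
Verification: 13 * 517 = 6721 = 8 * 840 + 1.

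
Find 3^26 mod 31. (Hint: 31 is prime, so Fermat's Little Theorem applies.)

Step 1: Since 31 is prime, by Fermat's Little Theorem: 3^30 = 1 (mod 31).
Step 2: Reduce exponent: 26 mod 30 = 26.
Step 3: So 3^26 = 3^26 (mod 31).
Step 4: 3^26 mod 31 = 18.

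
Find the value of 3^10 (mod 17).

Step 1: Compute 3^10 mod 17 step by step, reducing modulo 17 at each step.
  3^1 mod 17 = 3
  3^2 mod 17 = (3 * 3) mod 17 = 9
  3^3 mod 17 = (9 * 3) mod 17 = 10
  3^4 mod 17 = (10 * 3) mod 17 = 13
  3^5 mod 17 = (13 * 3) mod 17 = 5
  3^6 mod 17 = (5 * 3) mod 17 = 15
  3^7 mod 17 = (15 * 3) mod 17 = 11
  3^8 mod 17 = (11 * 3) mod 17 = 16
  3^9 mod 17 = (16 * 3) mod 17 = 14
  3^10 mod 17 = (14 * 3) mod 17 = 8
Step 2: Result = 8.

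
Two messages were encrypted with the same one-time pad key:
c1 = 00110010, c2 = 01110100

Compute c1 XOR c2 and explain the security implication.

Step 1: c1 XOR c2 = (m1 XOR k) XOR (m2 XOR k).
Step 2: By XOR associativity/commutativity: = m1 XOR m2 XOR k XOR k = m1 XOR m2.
Step 3: 00110010 XOR 01110100 = 01000110 = 70.
Step 4: The key cancels out! An attacker learns m1 XOR m2 = 70, revealing the relationship between plaintexts.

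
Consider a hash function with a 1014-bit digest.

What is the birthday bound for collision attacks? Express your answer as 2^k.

Step 1: The birthday paradox gives collision probability ~50% after sqrt(2^n) = 2^(n/2) hashes.
Step 2: For 1014-bit output: 2^(1014/2) = 2^507.
Step 3: Approximately 2^507 hash computations needed.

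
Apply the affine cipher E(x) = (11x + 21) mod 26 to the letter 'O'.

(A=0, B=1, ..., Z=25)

Step 1: Convert 'O' to number: x = 14.
Step 2: E(14) = (11 * 14 + 21) mod 26 = 175 mod 26 = 19.
Step 3: Convert 19 back to letter: T.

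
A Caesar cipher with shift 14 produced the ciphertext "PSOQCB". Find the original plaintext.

Step 1: Reverse the shift by subtracting 14 from each letter position.
  P (position 15) -> position (15-14) mod 26 = 1 -> B
  S (position 18) -> position (18-14) mod 26 = 4 -> E
  O (position 14) -> position (14-14) mod 26 = 0 -> A
  Q (position 16) -> position (16-14) mod 26 = 2 -> C
  C (position 2) -> position (2-14) mod 26 = 14 -> O
  B (position 1) -> position (1-14) mod 26 = 13 -> N
Decrypted message: BEACON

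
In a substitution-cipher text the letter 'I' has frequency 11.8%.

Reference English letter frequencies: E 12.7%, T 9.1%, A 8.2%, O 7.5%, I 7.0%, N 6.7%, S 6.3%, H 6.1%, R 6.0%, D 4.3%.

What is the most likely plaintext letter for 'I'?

Step 1: The observed frequency is 11.8%.
Step 2: Compare with English frequencies:
  E: 12.7% (difference: 0.9%) <-- closest
  T: 9.1% (difference: 2.7%)
  A: 8.2% (difference: 3.6%)
  O: 7.5% (difference: 4.3%)
  I: 7.0% (difference: 4.8%)
  N: 6.7% (difference: 5.1%)
  S: 6.3% (difference: 5.5%)
  H: 6.1% (difference: 5.7%)
  R: 6.0% (difference: 5.8%)
  D: 4.3% (difference: 7.5%)
Step 3: 'I' most likely represents 'E' (frequency 12.7%).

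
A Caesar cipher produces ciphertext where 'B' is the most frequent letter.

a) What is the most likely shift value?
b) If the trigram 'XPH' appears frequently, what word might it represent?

Step 1: In English, 'E' is the most frequent letter (12.7%).
Step 2: The most frequent ciphertext letter is 'B' (position 1).
Step 3: Shift = (1 - 4) mod 26 = 23.
Step 4: Decrypt 'XPH' by shifting back 23:
  X -> A
  P -> S
  H -> K
Step 5: 'XPH' decrypts to 'ASK'.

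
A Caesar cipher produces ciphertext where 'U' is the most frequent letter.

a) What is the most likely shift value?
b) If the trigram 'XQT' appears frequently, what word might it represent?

Step 1: In English, 'E' is the most frequent letter (12.7%).
Step 2: The most frequent ciphertext letter is 'U' (position 20).
Step 3: Shift = (20 - 4) mod 26 = 16.
Step 4: Decrypt 'XQT' by shifting back 16:
  X -> H
  Q -> A
  T -> D
Step 5: 'XQT' decrypts to 'HAD'.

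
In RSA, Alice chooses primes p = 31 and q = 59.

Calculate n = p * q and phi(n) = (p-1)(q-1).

Step 1: n = p * q = 31 * 59 = 1829.
Step 2: phi(n) = (p-1)(q-1) = 30 * 58 = 1740.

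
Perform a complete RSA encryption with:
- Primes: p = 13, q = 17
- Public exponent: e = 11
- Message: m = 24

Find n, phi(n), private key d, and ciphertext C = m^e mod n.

Step 1: n = 13 * 17 = 221.
Step 2: phi(n) = (13-1)(17-1) = 12 * 16 = 192.
Step 3: Find d = 11^(-1) mod 192 = 35.
  Verify: 11 * 35 = 385 = 1 (mod 192).
Step 4: C = 24^11 mod 221 = 201.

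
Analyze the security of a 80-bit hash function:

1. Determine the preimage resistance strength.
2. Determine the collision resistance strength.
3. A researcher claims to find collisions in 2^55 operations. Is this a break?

Step 1: Preimage resistance requires brute-force of 2^80 operations.
Step 2: Collision resistance (birthday bound) = 2^(80/2) = 2^40.
Step 3: The claimed attack costs 2^55 operations.
Step 4: Since 2^55 >= 2^40, the claimed attack is no faster than the generic birthday attack, so this does not break collision resistance.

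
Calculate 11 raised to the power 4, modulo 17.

Step 1: Compute 11^4 mod 17 step by step, reducing modulo 17 at each step.
  11^1 mod 17 = 11
  11^2 mod 17 = (11 * 11) mod 17 = 2
  11^3 mod 17 = (2 * 11) mod 17 = 5
  11^4 mod 17 = (5 * 11) mod 17 = 4
Step 2: Result = 4.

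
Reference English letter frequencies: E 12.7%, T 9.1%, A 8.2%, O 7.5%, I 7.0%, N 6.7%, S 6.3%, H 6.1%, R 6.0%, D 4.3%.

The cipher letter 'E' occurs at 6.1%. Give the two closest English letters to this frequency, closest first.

Step 1: Observed frequency of 'E' is 6.1%.
Step 2: Compute distances to each reference frequency and sort:
  H (6.1%): difference = 0.0% <-- BEST
  R (6.0%): difference = 0.1% <-- RUNNER-UP
  S (6.3%): difference = 0.2%
  N (6.7%): difference = 0.6%
  I (7.0%): difference = 0.9%
Step 3: Most likely is 'H' (6.1%, diff 0.0%); second most likely is 'R' (6.0%, diff 0.1%).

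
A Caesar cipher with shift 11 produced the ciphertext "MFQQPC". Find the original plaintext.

Step 1: Reverse the shift by subtracting 11 from each letter position.
  M (position 12) -> position (12-11) mod 26 = 1 -> B
  F (position 5) -> position (5-11) mod 26 = 20 -> U
  Q (position 16) -> position (16-11) mod 26 = 5 -> F
  Q (position 16) -> position (16-11) mod 26 = 5 -> F
  P (position 15) -> position (15-11) mod 26 = 4 -> E
  C (position 2) -> position (2-11) mod 26 = 17 -> R
Decrypted message: BUFFER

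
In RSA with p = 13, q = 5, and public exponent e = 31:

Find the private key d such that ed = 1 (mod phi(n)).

Step 1: n = 13 * 5 = 65.
Step 2: phi(n) = 12 * 4 = 48.
Step 3: Find d such that 31 * d = 1 (mod 48).
Step 4: d = 31^(-1) mod 48 = 31.
Verification: 31 * 31 = 961 = 20 * 48 + 1.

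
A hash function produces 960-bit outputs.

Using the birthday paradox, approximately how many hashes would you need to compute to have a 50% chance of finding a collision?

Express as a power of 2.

Step 1: The birthday paradox gives collision probability ~50% after sqrt(2^n) = 2^(n/2) hashes.
Step 2: For 960-bit output: 2^(960/2) = 2^480.
Step 3: Approximately 2^480 hash computations needed.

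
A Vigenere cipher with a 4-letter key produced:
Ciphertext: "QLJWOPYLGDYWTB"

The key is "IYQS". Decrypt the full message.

Step 1: Key 'IYQS' has length 4. Extended key: IYQSIYQSIYQSIY
Step 2: Decrypt each position:
  Q(16) - I(8) = 8 = I
  L(11) - Y(24) = 13 = N
  J(9) - Q(16) = 19 = T
  W(22) - S(18) = 4 = E
  O(14) - I(8) = 6 = G
  P(15) - Y(24) = 17 = R
  Y(24) - Q(16) = 8 = I
  L(11) - S(18) = 19 = T
  G(6) - I(8) = 24 = Y
  D(3) - Y(24) = 5 = F
  Y(24) - Q(16) = 8 = I
  W(22) - S(18) = 4 = E
  T(19) - I(8) = 11 = L
  B(1) - Y(24) = 3 = D
Plaintext: INTEGRITYFIELD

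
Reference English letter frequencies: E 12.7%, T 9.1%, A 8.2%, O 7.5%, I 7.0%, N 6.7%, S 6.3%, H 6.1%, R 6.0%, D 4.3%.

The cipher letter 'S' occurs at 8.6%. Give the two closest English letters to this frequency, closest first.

Step 1: Observed frequency of 'S' is 8.6%.
Step 2: Compute distances to each reference frequency and sort:
  A (8.2%): difference = 0.4% <-- BEST
  T (9.1%): difference = 0.5% <-- RUNNER-UP
  O (7.5%): difference = 1.1%
  I (7.0%): difference = 1.6%
  N (6.7%): difference = 1.9%
Step 3: Most likely is 'A' (8.2%, diff 0.4%); second most likely is 'T' (9.1%, diff 0.5%).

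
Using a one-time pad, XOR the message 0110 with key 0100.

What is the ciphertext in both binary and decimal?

Step 1: Write out the XOR operation bit by bit:
  Message: 0110
  Key:     0100
  XOR:     0010
Step 2: Convert to decimal: 0010 = 2.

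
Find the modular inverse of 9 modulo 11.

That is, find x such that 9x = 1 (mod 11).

Step 1: We need x such that 9 * x = 1 (mod 11).
Step 2: Using the extended Euclidean algorithm or trial:
  9 * 5 = 45 = 4 * 11 + 1.
Step 3: Since 45 mod 11 = 1, the inverse is x = 5.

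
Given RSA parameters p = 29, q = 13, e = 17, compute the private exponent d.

Step 1: n = 29 * 13 = 377.
Step 2: phi(n) = 28 * 12 = 336.
Step 3: Find d such that 17 * d = 1 (mod 336).
Step 4: d = 17^(-1) mod 336 = 257.
Verification: 17 * 257 = 4369 = 13 * 336 + 1.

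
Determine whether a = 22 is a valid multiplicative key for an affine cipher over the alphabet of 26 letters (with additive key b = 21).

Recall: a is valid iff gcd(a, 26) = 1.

Step 1: Compute gcd(22, 26).
Step 2: gcd(22, 26) = 2.
Since gcd = 2 != 1, 22 shares a common factor with 26, so it cannot be used.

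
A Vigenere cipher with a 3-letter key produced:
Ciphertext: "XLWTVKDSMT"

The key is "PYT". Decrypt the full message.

Step 1: Key 'PYT' has length 3. Extended key: PYTPYTPYTP
Step 2: Decrypt each position:
  X(23) - P(15) = 8 = I
  L(11) - Y(24) = 13 = N
  W(22) - T(19) = 3 = D
  T(19) - P(15) = 4 = E
  V(21) - Y(24) = 23 = X
  K(10) - T(19) = 17 = R
  D(3) - P(15) = 14 = O
  S(18) - Y(24) = 20 = U
  M(12) - T(19) = 19 = T
  T(19) - P(15) = 4 = E
Plaintext: INDEXROUTE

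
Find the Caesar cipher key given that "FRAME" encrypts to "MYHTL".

Step 1: Compare first letters: F (position 5) -> M (position 12).
Step 2: Shift = (12 - 5) mod 26 = 7.
The shift value is 7.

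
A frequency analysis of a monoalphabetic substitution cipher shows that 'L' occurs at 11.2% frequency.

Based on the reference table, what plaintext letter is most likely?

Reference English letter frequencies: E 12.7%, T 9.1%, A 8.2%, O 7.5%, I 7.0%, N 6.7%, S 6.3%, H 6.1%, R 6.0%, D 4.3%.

Step 1: The observed frequency is 11.2%.
Step 2: Compare with English frequencies:
  E: 12.7% (difference: 1.5%) <-- closest
  T: 9.1% (difference: 2.1%)
  A: 8.2% (difference: 3.0%)
  O: 7.5% (difference: 3.7%)
  I: 7.0% (difference: 4.2%)
  N: 6.7% (difference: 4.5%)
  S: 6.3% (difference: 4.9%)
  H: 6.1% (difference: 5.1%)
  R: 6.0% (difference: 5.2%)
  D: 4.3% (difference: 6.9%)
Step 3: 'L' most likely represents 'E' (frequency 12.7%).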